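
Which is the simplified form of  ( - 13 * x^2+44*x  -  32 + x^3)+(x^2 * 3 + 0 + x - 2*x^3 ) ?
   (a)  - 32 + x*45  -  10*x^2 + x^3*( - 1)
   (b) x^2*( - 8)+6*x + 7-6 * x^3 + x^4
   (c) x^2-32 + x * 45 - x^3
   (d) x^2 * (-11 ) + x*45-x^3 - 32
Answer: a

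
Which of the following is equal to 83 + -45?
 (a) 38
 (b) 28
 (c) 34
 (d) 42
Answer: a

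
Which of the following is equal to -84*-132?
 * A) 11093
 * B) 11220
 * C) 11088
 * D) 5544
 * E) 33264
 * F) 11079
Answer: C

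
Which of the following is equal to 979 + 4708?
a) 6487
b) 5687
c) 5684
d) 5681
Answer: b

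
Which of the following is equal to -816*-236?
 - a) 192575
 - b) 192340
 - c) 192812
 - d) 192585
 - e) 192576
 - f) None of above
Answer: e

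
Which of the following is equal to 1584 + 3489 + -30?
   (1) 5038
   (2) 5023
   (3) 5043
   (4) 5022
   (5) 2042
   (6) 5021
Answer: 3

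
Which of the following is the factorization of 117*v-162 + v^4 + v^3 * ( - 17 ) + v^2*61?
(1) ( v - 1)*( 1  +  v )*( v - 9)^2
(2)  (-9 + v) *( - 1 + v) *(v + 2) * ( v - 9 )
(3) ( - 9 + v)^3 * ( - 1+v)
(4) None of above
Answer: 2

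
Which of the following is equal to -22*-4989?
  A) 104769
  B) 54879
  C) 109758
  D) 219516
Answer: C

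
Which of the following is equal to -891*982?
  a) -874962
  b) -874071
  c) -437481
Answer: a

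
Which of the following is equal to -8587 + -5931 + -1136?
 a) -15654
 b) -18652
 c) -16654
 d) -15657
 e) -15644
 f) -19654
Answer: a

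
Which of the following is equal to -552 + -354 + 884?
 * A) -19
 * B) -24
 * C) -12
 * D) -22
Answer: D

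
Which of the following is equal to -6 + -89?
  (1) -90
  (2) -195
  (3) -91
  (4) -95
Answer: 4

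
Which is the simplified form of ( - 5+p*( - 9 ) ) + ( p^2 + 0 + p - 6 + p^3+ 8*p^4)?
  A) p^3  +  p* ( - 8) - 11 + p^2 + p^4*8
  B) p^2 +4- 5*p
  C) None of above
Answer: A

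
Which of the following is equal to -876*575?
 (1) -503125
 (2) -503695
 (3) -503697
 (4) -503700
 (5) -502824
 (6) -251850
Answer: 4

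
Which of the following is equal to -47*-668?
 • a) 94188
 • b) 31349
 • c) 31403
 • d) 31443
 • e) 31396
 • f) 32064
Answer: e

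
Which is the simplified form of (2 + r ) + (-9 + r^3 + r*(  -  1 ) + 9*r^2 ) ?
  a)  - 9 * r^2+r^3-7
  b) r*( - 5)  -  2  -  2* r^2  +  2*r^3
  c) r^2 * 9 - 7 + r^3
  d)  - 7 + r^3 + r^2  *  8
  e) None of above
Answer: c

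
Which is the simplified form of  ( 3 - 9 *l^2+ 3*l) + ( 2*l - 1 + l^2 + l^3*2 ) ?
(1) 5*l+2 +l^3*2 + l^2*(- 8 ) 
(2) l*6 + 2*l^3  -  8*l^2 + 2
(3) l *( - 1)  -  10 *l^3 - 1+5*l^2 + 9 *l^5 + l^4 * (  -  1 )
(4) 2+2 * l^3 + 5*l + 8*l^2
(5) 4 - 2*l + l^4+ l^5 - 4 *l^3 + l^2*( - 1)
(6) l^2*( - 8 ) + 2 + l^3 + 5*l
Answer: 1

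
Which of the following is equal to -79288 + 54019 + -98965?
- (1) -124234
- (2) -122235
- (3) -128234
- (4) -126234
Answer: 1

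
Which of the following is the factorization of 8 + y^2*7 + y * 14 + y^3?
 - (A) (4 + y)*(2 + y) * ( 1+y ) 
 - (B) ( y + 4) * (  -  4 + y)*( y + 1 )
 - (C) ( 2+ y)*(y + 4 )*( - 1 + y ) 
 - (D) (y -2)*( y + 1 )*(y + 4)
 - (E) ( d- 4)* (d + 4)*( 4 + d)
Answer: A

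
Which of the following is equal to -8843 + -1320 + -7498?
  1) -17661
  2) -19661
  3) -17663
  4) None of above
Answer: 1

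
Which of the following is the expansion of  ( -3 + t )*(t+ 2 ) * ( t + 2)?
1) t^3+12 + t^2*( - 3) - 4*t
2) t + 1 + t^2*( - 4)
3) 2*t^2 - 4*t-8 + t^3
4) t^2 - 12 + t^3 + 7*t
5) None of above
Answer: 5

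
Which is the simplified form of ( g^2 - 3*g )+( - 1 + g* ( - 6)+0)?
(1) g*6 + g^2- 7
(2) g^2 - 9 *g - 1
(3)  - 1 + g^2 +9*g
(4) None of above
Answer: 2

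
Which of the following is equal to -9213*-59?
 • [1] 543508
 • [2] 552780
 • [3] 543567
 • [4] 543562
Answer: 3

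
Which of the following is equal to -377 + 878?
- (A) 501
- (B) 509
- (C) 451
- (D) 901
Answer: A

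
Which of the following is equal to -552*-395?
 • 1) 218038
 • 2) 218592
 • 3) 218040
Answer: 3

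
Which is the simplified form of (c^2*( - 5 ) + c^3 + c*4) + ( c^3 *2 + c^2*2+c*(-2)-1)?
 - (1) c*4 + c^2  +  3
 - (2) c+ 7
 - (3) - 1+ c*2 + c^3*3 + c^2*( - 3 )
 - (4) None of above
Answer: 3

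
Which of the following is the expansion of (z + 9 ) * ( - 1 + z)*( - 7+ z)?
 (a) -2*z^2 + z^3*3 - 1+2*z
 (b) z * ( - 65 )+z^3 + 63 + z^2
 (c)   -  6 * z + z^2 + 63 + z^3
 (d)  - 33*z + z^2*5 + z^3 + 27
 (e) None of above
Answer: b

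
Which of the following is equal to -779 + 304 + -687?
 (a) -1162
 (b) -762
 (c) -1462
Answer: a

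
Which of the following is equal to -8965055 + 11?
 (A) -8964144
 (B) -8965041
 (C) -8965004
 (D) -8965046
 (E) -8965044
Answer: E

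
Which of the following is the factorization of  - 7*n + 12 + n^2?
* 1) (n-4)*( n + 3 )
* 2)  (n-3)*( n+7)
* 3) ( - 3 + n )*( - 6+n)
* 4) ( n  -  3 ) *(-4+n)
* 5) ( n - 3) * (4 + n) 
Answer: 4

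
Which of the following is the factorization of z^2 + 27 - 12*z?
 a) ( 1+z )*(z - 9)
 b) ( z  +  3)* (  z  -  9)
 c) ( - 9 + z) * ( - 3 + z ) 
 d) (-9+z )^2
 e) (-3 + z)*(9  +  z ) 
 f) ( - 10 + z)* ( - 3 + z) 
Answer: c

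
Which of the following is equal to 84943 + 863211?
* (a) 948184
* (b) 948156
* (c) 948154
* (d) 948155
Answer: c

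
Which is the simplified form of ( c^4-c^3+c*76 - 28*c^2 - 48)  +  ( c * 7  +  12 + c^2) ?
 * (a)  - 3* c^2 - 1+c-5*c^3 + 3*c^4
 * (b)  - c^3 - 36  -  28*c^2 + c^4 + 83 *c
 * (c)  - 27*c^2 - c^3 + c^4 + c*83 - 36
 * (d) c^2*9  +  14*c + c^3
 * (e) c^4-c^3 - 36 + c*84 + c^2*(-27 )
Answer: c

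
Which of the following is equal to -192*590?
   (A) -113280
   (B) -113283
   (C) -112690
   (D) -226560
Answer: A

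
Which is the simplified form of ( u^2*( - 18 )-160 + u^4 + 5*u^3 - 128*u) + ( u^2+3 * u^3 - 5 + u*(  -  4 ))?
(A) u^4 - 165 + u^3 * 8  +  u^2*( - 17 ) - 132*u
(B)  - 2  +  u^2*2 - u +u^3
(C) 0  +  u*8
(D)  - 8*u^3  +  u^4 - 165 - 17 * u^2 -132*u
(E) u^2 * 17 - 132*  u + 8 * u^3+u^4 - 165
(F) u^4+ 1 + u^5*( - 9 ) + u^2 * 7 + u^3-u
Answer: A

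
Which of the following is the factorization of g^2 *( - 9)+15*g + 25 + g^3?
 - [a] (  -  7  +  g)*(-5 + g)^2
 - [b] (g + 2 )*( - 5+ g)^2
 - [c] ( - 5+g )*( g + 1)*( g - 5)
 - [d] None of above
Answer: c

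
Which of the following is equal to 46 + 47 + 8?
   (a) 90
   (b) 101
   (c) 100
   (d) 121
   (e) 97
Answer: b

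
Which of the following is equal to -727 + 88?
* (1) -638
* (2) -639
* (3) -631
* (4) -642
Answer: 2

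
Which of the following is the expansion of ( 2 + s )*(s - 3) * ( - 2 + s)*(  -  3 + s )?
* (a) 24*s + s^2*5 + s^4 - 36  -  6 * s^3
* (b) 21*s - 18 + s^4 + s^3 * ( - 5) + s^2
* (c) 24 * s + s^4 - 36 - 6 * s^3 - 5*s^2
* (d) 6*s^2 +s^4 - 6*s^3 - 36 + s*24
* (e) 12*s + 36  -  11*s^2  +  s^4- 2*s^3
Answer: a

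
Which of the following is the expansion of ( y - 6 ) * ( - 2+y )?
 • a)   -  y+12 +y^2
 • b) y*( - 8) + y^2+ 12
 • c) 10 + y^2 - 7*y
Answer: b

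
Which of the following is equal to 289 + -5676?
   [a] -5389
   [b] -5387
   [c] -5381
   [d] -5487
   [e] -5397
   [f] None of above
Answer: b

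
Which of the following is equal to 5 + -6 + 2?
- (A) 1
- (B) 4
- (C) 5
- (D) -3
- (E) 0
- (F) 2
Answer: A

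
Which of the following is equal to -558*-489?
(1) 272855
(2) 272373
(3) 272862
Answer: 3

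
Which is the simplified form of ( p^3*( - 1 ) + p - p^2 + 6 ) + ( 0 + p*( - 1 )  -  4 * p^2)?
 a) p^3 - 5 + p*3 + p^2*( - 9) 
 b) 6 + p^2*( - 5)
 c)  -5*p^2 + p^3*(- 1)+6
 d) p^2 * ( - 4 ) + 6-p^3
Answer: c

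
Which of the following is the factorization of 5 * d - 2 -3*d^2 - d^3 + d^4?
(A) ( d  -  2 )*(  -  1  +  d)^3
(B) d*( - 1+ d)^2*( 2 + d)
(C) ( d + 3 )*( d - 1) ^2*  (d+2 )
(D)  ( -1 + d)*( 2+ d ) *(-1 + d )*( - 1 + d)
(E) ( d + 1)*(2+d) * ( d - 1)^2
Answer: D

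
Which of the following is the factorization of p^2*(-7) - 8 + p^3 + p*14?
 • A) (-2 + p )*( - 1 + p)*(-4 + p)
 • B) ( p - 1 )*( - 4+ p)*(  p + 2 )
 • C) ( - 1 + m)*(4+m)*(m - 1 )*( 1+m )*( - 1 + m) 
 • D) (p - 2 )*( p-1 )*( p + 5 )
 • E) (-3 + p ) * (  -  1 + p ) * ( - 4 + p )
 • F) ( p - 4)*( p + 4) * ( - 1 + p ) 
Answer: A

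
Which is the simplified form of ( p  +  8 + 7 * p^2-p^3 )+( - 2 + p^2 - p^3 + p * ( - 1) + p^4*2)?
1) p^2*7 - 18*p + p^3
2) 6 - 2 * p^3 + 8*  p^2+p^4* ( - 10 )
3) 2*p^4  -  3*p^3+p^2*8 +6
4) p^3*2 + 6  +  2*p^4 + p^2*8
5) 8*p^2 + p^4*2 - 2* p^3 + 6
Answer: 5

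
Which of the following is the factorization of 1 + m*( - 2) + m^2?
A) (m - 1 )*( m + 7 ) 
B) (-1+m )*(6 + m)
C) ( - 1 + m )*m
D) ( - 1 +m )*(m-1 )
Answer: D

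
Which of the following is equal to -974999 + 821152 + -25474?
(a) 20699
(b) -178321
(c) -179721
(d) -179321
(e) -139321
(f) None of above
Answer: d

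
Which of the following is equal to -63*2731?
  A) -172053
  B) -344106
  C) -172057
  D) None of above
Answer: A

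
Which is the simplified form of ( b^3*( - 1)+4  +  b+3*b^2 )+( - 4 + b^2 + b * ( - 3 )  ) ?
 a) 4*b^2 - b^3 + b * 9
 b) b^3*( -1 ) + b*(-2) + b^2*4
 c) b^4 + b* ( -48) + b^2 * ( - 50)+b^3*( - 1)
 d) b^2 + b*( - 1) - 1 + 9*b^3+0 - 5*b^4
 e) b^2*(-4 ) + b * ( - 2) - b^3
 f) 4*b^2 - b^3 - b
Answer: b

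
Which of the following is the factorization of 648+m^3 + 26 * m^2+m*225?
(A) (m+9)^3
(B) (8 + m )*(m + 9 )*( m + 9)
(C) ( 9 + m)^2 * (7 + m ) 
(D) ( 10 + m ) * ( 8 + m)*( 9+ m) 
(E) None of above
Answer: B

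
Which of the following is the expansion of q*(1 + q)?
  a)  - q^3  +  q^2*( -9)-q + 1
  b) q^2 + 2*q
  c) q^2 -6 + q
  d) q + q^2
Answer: d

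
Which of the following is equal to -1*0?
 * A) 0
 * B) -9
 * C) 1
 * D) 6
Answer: A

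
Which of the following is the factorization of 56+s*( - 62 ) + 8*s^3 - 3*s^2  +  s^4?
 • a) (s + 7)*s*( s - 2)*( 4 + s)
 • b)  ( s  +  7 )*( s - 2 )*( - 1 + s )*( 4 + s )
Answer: b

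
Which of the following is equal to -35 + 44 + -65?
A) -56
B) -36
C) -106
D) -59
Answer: A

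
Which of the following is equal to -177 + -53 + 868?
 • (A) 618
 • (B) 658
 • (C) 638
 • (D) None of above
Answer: C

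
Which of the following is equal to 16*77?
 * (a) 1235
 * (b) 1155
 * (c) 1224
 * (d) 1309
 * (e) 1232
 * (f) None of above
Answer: e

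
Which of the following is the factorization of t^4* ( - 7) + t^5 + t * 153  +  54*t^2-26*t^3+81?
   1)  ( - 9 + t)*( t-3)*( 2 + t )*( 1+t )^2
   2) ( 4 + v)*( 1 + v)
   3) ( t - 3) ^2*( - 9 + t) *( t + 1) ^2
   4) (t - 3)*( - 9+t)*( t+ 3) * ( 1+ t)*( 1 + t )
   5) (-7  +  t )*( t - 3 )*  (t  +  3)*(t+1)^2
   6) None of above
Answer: 4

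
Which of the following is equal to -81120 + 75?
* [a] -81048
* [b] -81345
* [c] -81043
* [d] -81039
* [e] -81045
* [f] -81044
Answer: e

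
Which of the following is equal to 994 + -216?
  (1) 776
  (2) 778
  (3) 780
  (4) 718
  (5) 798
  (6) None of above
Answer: 2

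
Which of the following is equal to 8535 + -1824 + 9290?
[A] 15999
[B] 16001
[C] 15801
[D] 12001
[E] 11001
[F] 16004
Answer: B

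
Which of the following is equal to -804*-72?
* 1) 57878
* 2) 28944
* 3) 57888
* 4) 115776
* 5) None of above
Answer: 3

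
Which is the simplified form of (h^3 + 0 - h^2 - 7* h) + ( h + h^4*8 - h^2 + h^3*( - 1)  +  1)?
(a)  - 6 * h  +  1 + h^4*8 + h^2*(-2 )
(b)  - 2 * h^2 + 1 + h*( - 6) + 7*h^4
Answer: a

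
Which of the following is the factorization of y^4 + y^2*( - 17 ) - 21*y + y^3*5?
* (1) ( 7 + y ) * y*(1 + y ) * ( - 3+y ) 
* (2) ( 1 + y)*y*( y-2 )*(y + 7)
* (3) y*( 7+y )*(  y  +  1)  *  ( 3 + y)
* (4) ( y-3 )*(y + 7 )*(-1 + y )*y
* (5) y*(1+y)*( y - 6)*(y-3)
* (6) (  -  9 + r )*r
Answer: 1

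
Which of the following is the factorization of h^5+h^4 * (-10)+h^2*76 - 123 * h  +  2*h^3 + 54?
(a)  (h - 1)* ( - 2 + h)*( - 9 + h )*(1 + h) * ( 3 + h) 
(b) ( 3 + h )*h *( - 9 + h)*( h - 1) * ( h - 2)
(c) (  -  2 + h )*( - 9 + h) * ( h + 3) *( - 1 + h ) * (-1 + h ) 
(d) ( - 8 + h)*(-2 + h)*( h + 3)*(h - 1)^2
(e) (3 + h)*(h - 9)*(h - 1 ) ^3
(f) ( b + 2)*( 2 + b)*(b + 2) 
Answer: c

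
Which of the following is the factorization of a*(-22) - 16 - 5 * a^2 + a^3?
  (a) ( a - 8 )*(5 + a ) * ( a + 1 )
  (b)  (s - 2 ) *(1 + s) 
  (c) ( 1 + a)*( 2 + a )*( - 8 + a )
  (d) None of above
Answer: c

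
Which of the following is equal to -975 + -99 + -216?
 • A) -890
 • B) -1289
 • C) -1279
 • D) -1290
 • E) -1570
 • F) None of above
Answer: D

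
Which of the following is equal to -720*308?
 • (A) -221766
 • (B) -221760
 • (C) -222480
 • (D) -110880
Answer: B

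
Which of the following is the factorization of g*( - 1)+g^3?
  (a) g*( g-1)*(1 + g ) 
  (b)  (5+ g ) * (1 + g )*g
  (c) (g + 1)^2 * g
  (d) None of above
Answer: a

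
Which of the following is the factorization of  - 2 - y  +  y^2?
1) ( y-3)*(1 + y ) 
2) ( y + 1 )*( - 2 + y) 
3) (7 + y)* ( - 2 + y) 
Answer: 2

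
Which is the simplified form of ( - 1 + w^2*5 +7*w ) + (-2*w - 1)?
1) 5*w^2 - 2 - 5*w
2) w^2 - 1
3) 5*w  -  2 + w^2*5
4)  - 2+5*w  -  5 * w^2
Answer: 3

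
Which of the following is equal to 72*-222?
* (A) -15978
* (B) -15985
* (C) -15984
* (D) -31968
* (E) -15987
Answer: C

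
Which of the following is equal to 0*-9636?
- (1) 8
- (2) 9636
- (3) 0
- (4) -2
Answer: 3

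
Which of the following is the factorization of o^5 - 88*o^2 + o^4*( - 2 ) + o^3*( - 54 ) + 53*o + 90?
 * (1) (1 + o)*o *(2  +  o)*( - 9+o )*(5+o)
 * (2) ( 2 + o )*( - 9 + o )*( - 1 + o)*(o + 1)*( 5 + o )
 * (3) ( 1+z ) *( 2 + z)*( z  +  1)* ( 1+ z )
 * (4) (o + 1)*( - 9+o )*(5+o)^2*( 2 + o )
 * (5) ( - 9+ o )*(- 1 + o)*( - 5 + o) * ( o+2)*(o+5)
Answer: 2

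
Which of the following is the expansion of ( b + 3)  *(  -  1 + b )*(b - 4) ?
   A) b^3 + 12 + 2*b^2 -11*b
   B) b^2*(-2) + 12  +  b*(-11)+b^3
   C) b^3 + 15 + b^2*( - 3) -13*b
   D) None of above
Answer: B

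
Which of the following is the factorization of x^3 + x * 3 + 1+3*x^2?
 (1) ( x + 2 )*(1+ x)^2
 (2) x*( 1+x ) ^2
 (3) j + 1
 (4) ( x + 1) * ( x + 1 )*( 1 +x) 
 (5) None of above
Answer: 4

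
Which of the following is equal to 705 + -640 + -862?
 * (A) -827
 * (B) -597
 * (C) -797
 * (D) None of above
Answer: C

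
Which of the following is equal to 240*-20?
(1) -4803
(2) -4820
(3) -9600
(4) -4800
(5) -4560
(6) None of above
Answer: 4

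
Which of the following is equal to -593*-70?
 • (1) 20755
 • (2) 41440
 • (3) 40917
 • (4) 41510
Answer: 4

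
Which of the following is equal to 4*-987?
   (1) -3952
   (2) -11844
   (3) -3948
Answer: 3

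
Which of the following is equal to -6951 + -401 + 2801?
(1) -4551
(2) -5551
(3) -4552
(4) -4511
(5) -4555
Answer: 1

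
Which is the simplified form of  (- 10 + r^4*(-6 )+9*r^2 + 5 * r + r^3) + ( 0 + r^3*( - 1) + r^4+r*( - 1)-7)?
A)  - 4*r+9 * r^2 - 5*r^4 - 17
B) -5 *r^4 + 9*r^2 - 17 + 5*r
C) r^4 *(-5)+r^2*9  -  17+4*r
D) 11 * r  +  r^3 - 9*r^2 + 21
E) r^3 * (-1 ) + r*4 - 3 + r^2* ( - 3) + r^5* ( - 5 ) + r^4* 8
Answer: C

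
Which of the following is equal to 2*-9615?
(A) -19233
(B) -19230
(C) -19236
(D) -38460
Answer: B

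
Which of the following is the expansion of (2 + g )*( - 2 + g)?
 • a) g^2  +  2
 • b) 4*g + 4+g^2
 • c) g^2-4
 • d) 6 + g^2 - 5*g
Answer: c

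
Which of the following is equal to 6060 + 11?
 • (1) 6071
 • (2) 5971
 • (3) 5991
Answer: 1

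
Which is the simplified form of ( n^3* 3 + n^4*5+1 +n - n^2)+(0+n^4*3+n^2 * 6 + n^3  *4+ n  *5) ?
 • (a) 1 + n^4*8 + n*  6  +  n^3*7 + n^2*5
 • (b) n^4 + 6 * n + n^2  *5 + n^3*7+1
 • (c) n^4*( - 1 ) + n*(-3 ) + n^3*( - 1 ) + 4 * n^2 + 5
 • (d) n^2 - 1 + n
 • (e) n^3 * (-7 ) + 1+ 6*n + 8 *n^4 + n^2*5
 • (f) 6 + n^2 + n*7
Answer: a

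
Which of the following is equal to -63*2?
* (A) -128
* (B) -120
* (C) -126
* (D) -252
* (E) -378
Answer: C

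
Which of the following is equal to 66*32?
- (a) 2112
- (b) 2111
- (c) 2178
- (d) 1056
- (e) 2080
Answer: a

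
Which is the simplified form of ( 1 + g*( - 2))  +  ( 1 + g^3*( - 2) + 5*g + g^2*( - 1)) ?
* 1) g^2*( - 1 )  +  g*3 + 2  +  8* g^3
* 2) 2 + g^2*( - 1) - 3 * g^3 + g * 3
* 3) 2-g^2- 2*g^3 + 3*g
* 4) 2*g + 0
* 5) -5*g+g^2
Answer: 3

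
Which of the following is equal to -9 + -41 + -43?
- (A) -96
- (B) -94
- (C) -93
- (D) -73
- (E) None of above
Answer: C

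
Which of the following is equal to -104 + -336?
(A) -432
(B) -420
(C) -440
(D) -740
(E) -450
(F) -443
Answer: C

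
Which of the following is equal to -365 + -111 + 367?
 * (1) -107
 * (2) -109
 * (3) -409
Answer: 2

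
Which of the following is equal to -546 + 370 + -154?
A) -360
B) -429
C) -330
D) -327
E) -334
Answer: C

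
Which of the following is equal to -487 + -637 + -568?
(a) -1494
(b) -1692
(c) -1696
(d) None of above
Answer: b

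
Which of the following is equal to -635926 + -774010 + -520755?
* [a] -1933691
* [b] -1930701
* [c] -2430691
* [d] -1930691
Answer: d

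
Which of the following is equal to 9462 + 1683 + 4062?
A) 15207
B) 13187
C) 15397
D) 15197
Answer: A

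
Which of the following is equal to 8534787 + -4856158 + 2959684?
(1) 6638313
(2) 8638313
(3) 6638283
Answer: 1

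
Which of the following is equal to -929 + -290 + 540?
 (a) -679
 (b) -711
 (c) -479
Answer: a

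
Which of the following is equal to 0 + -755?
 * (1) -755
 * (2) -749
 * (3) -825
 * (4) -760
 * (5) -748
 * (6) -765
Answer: 1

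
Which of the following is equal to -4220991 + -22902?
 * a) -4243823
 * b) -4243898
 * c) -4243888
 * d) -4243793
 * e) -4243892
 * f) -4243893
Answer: f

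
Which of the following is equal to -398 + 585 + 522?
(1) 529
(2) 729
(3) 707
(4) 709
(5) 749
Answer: 4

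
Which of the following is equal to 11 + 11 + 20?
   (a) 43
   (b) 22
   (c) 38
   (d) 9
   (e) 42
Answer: e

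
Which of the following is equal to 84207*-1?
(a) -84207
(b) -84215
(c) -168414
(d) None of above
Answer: a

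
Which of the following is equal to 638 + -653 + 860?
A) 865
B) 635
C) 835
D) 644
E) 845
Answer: E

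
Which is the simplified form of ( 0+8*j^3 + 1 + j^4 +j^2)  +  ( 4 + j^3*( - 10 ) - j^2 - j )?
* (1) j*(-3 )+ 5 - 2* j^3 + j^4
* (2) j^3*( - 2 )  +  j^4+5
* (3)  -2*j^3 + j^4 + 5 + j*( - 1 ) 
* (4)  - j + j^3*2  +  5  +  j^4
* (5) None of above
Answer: 3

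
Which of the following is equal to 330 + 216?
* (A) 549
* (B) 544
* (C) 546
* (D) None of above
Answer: C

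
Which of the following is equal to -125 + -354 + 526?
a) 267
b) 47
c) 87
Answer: b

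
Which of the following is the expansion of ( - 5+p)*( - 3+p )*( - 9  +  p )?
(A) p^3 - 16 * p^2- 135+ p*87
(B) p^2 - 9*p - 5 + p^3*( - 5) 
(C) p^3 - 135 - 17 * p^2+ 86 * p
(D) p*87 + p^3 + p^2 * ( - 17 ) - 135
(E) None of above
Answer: D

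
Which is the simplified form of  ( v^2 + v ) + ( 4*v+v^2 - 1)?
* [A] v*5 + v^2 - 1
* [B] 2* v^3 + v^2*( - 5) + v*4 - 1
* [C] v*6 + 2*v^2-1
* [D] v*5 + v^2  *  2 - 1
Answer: D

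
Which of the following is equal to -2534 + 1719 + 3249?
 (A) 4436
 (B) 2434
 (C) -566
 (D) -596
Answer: B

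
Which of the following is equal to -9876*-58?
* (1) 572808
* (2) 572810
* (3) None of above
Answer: 1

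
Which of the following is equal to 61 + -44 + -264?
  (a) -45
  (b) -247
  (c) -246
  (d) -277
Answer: b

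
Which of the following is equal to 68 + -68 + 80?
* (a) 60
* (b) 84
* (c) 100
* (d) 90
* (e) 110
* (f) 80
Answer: f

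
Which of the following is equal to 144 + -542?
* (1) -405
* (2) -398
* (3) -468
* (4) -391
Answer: 2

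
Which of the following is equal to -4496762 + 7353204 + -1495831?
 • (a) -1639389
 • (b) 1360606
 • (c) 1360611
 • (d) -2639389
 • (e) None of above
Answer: c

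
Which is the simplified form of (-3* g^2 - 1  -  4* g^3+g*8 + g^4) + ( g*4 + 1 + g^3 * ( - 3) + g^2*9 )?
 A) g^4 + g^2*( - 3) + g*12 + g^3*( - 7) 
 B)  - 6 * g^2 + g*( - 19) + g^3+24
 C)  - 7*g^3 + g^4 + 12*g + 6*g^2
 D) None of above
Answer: C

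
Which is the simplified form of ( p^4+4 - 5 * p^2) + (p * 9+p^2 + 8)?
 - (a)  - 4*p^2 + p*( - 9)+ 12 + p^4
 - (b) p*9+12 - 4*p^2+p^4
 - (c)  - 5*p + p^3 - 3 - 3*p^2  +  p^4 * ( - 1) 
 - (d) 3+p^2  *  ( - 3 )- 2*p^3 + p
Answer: b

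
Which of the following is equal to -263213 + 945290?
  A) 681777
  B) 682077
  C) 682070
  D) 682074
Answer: B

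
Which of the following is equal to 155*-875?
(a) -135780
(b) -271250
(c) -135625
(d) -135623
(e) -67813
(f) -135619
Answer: c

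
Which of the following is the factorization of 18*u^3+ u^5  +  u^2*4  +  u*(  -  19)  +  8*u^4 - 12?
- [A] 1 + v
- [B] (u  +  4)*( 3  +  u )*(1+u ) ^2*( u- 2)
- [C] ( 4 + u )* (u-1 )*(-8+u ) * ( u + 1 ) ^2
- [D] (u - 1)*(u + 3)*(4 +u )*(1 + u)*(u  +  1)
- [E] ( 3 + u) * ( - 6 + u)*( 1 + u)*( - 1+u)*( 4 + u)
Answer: D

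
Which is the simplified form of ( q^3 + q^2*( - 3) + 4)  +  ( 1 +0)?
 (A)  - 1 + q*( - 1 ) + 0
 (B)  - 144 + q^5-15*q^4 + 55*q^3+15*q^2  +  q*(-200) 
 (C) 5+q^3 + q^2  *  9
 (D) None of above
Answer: D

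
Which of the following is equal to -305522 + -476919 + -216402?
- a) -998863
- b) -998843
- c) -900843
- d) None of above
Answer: b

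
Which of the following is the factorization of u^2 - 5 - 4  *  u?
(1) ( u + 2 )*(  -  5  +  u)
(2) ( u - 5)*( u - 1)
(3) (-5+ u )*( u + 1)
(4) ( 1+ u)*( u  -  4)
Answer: 3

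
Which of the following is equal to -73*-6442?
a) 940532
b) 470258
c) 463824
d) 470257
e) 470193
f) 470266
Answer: f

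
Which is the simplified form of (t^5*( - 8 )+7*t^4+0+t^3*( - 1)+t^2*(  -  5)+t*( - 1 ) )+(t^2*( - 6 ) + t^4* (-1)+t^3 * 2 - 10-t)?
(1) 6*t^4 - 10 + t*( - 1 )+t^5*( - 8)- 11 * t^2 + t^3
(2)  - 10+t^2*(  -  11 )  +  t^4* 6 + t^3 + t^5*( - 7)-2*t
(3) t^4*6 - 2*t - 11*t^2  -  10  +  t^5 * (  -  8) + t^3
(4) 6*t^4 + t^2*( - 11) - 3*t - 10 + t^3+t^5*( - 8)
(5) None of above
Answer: 3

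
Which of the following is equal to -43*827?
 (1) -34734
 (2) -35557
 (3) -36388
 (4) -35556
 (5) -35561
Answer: 5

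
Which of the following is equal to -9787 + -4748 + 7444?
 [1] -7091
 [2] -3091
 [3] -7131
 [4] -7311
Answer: 1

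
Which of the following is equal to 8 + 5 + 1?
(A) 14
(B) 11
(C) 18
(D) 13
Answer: A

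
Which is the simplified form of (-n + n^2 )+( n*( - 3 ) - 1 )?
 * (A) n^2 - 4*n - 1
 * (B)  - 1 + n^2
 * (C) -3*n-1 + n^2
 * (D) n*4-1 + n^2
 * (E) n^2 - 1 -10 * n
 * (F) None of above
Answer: A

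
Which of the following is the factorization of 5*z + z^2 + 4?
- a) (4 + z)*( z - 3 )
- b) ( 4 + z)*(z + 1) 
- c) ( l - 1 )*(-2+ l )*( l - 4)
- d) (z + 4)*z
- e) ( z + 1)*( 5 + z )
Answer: b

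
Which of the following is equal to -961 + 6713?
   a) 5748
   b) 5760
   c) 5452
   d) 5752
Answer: d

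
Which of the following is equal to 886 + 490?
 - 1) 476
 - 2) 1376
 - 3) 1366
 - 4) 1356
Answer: 2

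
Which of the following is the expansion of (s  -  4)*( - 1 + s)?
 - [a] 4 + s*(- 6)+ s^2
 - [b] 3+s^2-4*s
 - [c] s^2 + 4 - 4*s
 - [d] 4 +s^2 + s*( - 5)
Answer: d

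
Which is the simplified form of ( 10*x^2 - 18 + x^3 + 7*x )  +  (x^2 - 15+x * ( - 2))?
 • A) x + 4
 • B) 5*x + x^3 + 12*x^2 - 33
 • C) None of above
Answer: C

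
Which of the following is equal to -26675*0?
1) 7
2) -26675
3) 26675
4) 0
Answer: 4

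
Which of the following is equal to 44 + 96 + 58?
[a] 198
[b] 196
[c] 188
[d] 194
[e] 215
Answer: a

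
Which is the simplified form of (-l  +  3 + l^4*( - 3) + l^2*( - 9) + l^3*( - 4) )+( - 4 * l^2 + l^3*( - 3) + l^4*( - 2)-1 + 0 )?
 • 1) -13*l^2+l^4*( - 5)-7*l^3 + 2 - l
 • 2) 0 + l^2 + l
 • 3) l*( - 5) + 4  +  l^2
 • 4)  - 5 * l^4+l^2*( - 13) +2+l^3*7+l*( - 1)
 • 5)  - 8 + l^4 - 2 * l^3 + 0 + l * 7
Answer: 1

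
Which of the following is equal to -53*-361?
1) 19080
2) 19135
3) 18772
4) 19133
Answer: 4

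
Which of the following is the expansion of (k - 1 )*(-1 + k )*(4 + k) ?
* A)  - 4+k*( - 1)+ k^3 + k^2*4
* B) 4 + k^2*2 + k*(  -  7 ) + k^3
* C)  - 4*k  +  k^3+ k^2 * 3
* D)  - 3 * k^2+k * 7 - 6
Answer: B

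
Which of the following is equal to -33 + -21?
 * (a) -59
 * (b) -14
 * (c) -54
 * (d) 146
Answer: c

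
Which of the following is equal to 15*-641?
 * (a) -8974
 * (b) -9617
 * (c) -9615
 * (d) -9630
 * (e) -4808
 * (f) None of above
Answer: c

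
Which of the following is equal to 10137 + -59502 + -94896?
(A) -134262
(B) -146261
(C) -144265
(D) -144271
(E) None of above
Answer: E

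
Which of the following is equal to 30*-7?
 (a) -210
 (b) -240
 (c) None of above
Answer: a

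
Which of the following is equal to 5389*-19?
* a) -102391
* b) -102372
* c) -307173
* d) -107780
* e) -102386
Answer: a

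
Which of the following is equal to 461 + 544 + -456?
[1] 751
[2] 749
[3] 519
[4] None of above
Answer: 4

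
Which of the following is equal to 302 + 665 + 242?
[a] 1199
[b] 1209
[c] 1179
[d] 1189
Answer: b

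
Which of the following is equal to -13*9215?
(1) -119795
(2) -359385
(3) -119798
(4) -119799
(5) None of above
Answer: 1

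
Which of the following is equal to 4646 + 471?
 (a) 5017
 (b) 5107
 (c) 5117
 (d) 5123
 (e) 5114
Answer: c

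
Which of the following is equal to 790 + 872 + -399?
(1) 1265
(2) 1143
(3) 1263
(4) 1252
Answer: 3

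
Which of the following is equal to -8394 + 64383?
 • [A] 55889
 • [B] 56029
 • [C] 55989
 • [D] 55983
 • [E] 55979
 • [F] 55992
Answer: C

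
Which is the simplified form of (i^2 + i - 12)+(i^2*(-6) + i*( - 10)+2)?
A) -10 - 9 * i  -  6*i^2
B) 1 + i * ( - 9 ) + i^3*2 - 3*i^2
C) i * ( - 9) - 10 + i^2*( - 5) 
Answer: C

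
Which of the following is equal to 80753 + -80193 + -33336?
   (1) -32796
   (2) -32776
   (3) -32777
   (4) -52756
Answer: 2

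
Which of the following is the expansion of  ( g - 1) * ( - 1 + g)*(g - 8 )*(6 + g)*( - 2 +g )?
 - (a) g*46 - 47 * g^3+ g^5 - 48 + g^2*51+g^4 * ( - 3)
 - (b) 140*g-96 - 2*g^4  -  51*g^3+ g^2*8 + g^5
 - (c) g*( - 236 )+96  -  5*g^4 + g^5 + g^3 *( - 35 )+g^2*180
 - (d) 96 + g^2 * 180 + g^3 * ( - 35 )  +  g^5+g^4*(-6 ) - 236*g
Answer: d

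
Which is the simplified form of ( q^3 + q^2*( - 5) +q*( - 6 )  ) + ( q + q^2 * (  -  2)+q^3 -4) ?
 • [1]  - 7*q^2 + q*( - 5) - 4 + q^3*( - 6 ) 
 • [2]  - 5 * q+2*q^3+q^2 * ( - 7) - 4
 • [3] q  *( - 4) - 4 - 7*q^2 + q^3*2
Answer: 2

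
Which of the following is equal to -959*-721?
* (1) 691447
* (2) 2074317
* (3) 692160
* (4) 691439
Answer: 4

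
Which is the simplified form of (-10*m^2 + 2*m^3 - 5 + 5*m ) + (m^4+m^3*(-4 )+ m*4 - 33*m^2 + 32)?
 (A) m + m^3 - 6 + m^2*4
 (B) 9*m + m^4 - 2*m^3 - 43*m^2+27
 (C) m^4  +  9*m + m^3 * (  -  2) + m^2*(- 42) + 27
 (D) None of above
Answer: B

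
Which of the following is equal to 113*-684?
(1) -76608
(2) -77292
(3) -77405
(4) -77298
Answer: 2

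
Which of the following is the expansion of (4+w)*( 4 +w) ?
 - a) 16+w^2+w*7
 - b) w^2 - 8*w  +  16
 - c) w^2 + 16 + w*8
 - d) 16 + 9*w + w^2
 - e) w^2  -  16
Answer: c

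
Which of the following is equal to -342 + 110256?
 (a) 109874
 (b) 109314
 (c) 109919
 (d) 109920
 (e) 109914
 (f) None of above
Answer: e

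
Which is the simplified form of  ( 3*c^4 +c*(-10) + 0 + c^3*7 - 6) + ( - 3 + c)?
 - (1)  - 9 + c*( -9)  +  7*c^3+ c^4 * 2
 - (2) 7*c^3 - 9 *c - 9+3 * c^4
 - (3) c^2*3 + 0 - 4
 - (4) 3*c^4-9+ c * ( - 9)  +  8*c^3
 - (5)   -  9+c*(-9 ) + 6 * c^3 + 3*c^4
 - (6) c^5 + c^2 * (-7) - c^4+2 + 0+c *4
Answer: 2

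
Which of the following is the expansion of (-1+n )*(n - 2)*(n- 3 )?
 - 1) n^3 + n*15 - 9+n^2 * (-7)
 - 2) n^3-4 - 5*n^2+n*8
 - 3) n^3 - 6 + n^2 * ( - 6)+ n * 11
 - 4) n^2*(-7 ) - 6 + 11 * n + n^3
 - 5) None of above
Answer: 3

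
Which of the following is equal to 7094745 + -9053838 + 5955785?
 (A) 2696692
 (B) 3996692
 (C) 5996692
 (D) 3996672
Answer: B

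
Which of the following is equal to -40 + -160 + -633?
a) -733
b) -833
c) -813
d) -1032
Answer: b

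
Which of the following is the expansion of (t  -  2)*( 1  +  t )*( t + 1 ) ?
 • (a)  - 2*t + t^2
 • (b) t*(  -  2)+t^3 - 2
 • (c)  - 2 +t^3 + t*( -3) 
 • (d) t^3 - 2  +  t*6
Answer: c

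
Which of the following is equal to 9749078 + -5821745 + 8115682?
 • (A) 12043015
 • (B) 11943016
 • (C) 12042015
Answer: A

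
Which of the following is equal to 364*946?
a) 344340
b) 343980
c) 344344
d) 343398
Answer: c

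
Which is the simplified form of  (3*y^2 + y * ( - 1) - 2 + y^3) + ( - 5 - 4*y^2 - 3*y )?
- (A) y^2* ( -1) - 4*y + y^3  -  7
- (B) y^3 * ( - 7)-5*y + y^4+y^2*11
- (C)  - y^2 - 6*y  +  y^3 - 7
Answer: A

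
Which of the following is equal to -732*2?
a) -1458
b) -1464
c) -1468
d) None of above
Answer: b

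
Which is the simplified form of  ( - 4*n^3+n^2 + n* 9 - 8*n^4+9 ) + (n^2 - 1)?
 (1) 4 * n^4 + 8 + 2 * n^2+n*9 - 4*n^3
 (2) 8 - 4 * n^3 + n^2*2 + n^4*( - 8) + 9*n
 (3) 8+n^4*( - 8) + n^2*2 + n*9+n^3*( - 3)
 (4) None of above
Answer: 2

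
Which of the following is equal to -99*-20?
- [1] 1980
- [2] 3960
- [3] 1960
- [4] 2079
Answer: 1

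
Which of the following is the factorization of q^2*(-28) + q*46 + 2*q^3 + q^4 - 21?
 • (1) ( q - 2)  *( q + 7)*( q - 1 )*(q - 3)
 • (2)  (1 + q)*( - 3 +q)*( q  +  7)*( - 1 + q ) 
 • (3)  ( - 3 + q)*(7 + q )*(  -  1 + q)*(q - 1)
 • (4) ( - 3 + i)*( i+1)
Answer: 3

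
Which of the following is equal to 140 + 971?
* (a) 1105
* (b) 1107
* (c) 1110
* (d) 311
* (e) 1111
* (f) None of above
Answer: e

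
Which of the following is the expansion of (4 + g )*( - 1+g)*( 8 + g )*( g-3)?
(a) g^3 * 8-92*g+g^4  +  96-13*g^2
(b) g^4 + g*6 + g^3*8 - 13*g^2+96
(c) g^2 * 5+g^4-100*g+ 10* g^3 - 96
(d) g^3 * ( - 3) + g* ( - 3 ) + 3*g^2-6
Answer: a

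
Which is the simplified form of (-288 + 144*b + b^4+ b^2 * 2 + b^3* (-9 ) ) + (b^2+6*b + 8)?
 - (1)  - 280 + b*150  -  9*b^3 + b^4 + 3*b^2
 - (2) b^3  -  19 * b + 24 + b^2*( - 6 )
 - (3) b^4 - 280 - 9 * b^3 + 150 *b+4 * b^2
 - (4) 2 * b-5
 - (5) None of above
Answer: 1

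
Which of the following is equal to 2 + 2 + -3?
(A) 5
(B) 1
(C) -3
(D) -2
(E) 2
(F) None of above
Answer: B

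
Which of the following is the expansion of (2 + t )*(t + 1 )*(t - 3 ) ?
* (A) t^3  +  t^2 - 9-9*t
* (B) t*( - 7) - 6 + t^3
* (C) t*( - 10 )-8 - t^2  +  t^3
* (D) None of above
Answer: B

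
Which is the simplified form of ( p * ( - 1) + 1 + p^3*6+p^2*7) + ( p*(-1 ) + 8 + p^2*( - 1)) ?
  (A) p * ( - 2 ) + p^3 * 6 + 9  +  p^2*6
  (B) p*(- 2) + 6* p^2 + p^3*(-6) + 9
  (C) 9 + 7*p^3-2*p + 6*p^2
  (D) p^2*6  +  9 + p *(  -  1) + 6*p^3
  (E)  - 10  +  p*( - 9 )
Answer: A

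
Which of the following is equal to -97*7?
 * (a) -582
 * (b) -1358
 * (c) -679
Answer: c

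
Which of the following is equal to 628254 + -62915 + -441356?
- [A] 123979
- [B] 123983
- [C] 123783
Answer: B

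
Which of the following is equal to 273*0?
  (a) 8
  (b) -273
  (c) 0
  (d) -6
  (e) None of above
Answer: c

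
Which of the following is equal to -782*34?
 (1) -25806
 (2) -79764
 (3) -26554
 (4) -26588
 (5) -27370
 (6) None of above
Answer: 4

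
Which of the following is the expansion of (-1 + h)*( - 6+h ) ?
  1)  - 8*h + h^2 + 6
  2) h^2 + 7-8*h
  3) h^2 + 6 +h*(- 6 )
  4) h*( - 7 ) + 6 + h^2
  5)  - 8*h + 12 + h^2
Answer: 4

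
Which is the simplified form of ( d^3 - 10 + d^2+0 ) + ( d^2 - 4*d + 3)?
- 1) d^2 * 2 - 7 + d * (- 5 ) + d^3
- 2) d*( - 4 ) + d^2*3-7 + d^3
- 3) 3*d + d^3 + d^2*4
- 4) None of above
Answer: 4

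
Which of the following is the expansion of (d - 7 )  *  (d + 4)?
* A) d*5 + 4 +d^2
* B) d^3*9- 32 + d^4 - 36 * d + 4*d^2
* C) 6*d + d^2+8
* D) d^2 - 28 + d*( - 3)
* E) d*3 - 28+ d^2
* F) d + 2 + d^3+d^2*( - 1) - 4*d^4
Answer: D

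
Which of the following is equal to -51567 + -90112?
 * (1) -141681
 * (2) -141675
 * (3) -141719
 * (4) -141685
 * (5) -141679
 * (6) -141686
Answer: 5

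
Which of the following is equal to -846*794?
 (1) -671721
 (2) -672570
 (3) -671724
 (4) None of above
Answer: 3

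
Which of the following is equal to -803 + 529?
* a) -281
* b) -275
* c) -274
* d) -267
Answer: c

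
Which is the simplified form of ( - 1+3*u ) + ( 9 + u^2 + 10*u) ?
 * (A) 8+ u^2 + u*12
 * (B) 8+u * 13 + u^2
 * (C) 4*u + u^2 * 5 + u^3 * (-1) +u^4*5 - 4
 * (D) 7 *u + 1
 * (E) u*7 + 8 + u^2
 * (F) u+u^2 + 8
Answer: B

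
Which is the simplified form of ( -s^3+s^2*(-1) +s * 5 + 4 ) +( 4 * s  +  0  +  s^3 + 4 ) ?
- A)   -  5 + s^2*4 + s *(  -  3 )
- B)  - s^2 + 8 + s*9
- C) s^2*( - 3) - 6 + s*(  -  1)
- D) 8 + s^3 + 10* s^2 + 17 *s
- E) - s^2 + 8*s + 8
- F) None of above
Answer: B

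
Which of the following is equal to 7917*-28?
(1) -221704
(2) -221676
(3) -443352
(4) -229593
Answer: 2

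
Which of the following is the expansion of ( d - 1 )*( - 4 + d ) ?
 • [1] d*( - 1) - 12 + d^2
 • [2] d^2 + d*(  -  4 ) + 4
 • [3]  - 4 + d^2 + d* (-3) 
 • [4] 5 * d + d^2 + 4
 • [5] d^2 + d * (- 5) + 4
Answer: 5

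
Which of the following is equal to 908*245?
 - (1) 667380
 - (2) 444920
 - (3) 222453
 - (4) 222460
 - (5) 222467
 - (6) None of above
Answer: 4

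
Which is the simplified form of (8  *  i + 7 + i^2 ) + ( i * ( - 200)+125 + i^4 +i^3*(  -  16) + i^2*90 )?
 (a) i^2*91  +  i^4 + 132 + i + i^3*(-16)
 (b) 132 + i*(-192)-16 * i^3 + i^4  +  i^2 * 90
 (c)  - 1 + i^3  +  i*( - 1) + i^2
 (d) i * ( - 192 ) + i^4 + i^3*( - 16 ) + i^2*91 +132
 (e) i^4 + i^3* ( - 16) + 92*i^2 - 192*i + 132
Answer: d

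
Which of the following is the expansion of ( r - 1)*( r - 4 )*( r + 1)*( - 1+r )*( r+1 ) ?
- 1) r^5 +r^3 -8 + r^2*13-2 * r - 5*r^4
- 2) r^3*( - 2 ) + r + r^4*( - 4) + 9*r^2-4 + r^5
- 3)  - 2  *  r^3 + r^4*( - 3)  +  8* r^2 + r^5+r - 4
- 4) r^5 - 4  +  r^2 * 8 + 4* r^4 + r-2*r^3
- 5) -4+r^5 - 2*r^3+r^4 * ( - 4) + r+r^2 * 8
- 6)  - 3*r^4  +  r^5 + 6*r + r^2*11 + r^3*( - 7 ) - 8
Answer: 5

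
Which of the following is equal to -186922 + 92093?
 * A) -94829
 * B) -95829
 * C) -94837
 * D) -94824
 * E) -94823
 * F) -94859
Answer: A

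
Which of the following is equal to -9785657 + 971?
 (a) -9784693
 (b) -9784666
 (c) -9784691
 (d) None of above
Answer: d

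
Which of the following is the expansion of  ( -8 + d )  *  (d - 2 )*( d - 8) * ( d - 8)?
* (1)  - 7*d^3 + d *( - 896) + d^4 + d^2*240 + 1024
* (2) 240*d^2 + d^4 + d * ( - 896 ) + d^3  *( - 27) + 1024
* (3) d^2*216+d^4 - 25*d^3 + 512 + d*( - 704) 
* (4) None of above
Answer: 4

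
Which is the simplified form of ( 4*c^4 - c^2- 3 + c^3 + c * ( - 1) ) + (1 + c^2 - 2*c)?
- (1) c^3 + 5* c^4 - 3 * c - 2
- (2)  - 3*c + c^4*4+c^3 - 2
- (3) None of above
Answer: 2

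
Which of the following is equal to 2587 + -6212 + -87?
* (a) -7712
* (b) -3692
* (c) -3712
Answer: c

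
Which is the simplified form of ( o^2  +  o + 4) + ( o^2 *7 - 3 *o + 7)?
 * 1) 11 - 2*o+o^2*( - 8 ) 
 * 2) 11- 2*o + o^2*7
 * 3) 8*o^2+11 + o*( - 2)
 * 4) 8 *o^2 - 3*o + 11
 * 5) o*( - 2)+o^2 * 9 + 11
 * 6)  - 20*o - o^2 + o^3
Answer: 3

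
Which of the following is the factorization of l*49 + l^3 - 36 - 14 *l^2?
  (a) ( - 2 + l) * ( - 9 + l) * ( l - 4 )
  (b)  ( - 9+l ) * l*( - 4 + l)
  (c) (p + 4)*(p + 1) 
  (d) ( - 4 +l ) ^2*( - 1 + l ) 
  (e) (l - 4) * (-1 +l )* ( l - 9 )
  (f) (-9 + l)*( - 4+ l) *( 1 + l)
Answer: e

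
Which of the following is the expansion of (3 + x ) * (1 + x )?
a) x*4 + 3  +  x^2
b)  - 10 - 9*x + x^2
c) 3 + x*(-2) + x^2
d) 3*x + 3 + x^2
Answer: a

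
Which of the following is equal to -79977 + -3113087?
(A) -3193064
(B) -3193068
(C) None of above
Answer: A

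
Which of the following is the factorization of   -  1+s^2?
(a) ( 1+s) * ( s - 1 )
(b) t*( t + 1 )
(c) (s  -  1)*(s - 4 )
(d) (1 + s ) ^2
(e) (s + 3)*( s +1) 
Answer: a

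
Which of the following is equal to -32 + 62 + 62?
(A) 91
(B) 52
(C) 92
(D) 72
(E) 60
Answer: C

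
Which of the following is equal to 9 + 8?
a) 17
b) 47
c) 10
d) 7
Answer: a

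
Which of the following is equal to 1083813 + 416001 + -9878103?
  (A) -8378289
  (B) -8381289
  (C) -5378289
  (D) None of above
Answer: A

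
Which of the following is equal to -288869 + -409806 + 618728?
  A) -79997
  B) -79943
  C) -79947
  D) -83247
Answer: C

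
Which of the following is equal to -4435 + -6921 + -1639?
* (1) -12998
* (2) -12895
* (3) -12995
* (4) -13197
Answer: 3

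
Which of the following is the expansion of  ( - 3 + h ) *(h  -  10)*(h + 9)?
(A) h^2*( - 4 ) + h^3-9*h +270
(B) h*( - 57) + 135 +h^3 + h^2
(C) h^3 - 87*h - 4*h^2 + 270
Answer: C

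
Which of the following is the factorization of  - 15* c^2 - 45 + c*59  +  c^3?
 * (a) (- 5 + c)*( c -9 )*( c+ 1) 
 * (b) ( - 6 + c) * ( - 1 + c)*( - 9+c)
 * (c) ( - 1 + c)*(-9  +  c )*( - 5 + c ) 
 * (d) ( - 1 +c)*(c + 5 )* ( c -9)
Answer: c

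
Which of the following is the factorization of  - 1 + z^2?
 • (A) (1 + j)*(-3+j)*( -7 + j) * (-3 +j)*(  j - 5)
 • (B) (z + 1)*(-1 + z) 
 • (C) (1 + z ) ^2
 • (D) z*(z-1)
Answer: B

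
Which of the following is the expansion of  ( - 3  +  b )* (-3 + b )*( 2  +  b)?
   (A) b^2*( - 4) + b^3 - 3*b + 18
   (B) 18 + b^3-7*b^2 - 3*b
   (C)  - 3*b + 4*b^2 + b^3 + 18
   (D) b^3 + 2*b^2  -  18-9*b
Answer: A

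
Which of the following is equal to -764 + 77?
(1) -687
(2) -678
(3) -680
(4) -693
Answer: 1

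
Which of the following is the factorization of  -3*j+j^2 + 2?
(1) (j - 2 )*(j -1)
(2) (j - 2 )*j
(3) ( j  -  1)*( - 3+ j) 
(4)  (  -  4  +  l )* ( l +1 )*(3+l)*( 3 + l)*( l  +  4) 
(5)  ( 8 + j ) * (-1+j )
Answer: 1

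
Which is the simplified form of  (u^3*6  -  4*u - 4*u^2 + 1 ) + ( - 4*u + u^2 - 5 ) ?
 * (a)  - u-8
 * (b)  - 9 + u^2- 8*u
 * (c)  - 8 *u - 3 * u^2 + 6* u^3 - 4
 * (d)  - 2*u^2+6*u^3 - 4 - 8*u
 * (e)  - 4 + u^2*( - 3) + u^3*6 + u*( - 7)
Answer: c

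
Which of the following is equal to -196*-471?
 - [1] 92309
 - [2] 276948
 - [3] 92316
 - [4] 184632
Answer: 3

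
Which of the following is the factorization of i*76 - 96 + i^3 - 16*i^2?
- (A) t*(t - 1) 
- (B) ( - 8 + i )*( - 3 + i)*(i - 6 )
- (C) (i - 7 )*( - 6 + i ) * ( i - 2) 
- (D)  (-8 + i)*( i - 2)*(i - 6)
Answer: D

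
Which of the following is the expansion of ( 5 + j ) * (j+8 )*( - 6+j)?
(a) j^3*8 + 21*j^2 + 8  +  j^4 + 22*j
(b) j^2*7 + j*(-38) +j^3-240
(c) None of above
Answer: b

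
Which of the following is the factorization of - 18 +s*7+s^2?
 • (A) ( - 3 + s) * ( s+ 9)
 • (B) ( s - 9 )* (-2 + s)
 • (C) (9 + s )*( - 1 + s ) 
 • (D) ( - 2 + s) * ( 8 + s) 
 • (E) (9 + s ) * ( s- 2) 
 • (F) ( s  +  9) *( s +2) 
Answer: E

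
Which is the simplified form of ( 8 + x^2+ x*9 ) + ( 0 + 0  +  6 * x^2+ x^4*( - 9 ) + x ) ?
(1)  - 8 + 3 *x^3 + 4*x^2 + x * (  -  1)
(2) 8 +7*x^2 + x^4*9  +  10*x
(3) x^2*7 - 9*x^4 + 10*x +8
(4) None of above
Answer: 3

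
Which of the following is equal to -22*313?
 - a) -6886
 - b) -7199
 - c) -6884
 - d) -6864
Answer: a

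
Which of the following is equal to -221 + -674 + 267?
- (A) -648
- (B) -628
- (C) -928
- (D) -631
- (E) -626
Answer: B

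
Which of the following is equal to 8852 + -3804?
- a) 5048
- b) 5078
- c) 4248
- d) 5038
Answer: a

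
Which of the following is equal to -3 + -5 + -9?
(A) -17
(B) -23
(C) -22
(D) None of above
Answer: A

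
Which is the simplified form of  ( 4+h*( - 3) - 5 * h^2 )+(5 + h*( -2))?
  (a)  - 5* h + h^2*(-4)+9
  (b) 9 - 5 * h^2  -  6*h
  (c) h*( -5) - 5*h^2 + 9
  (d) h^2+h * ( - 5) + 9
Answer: c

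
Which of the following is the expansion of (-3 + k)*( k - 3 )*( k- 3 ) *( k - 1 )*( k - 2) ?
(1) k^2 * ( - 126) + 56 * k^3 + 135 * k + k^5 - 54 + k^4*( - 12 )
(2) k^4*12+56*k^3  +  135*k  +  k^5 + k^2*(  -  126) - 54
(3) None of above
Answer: 1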